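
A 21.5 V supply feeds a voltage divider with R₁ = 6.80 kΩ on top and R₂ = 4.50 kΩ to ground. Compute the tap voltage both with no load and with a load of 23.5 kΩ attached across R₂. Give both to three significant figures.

Unloaded: 8.56 V; loaded: 7.68 V

Open-circuit: V = 21.5 × 4.50/(6.80 + 4.50) = 8.56 V.
With the load, R₂ becomes R₂‖R_L = 3.777 kΩ, so V = 21.5 × 3.777/10.58 = 7.68 V.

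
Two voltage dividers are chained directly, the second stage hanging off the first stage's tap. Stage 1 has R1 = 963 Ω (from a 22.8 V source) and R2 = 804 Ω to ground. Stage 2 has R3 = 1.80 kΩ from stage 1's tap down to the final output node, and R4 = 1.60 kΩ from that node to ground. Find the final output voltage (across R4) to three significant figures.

V_out ≈ 4.32 V

Stage 2 presents R3+R4 = 3400 Ω as a load on stage 1's tap.
Stage 1's lower leg becomes R2‖(R3+R4) = 650.2 Ω, so V_mid = 22.8 × 650.2/1613 = 9.190 V.
Stage 2 is itself unloaded: V_out = V_mid × R4/(R3+R4) = 9.190 × 1600/3400 = 4.32 V.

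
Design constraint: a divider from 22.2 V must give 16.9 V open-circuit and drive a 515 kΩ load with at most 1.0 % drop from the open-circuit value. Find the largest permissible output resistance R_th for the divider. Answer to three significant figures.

Loading drop = R_th/(R_th + R_L) ≤ 0.0100, so R_th ≤ R_L · ε/(1−ε) = 515 kΩ × 0.0100/0.9900 = 5.20 kΩ.
(Any R1, R2 with R2/(R1+R2) = 0.761 and R1‖R2 ≤ 5.20 kΩ will meet the spec.)

R_th ≤ 5.20 kΩ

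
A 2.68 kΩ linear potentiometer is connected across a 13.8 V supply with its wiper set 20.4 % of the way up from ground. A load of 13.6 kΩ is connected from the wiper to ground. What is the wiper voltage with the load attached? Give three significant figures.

The wiper splits the pot into (1−α)R = 2133 Ω above and αR = 546.7 Ω below.
Lower section ‖ load = 525.6 Ω.
V_wiper = 13.8 × 525.6/(2133 + 525.6) = 2.73 V.

V ≈ 2.73 V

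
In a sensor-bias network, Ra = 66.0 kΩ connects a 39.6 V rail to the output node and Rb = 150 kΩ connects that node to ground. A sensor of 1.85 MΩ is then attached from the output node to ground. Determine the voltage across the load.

V_out ≈ 26.8 V

The load sits in parallel with Rb: Rb‖R_L = (150 × 1850) / (150 + 1850) = 138.8 kΩ.
V_out = 39.6 × 138.8 / (66.0 + 138.8) = 39.6 × 138.8/204.8 = 26.8 V.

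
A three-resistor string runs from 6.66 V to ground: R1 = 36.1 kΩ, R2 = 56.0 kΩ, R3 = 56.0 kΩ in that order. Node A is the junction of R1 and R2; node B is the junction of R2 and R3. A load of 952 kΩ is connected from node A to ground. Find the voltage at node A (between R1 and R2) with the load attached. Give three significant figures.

Below node A the series string R2+R3 = 112.0 kΩ sits in parallel with the 952 kΩ load: 100.2 kΩ.
V_A = 6.66 × 100.2/(36.1 + 100.2) = 4.90 V.

V ≈ 4.90 V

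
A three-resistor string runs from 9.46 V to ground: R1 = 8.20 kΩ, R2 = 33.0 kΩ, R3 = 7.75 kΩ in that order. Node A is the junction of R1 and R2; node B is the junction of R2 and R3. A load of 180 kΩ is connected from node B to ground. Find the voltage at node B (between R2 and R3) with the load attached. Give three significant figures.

V ≈ 1.45 V

At node B, R3 is in parallel with the load: R3‖R_L = 7.430 kΩ.
Below node A the resistance is R2 + (R3‖R_L) = 40.43 kΩ, so V_A = 9.46 × 40.43/48.63 = 7.865 V.
Then V_B = V_A × (R3‖R_L)/(R2 + R3‖R_L) = 7.865 × 7.430/40.43 = 1.45 V.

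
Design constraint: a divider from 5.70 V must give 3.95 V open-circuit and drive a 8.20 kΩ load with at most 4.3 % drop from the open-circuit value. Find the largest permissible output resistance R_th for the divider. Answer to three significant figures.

Loading drop = R_th/(R_th + R_L) ≤ 0.0430, so R_th ≤ R_L · ε/(1−ε) = 8.20 kΩ × 0.0430/0.9570 = 368 Ω.

R_th ≤ 368 Ω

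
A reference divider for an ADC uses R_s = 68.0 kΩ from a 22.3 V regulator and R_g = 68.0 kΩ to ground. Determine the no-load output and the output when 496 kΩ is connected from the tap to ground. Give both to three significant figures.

Unloaded: 11.2 V; loaded: 10.4 V

Open-circuit: V = 22.3 × 68.0/(68.0 + 68.0) = 11.2 V.
With the load, R_g becomes R_g‖R_L = 59.80 kΩ, so V = 22.3 × 59.80/127.8 = 10.4 V.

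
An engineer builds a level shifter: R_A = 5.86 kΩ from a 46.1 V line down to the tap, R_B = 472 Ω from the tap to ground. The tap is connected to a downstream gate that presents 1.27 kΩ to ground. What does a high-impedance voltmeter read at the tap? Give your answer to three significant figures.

The load sits in parallel with R_B: R_B‖R_L = (472 × 1270) / (472 + 1270) = 344.1 Ω.
V_out = 46.1 × 344.1 / (5860 + 344.1) = 46.1 × 344.1/6204 = 2.56 V.

V_out ≈ 2.56 V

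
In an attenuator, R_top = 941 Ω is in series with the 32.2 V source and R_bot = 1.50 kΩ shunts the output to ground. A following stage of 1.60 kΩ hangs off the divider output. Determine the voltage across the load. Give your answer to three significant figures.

The load sits in parallel with R_bot: R_bot‖R_L = (1500 × 1600) / (1500 + 1600) = 774.2 Ω.
V_out = 32.2 × 774.2 / (941 + 774.2) = 32.2 × 774.2/1715 = 14.5 V.

V_out ≈ 14.5 V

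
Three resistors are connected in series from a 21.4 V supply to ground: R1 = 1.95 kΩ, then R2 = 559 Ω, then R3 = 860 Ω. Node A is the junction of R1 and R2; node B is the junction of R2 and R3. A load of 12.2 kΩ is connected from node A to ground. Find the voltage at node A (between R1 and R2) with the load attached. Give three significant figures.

V ≈ 8.45 V

Below node A the series string R2+R3 = 1419 Ω sits in parallel with the 12200 Ω load: 1271 Ω.
V_A = 21.4 × 1271/(1950 + 1271) = 8.45 V.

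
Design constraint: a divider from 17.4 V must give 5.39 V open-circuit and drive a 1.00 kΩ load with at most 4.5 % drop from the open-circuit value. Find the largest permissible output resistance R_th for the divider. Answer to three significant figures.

R_th ≤ 47.1 Ω

Loading drop = R_th/(R_th + R_L) ≤ 0.0450, so R_th ≤ R_L · ε/(1−ε) = 1.00 kΩ × 0.0450/0.9550 = 47.1 Ω.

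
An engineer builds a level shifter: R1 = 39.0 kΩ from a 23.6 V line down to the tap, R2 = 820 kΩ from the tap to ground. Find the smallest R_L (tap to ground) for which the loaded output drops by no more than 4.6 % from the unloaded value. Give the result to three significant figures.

R_L(min) ≈ 772 kΩ

Output resistance R_th = R1‖R2 = (39.0 × 820)/859.0 = 37.23 kΩ.
The fractional drop is R_th/(R_th + R_L); requiring this ≤ 0.0460 gives R_L ≥ R_th(1/0.0460 − 1) = 37.23 × 20.74 = 772 kΩ.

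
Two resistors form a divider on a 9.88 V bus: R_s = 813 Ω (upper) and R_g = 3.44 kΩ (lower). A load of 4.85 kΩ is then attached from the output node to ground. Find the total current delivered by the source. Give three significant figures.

R_g‖R_L = 2013 Ω, so the source sees R_s + R_g‖R_L = 2826 Ω.
I = 9.88 V / 2826 Ω = 3.50 mA.

I ≈ 3.50 mA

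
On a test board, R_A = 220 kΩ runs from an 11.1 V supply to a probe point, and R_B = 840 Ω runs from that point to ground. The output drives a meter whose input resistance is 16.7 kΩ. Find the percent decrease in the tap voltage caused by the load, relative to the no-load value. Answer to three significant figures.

4.77 %

The divider's output (Thévenin) resistance is R_A‖R_B = 836.8 Ω.
Fractional drop under load = R_th/(R_th + R_L) = 836.8 / (836.8 + 16700) = 0.04772.
So the output falls by 4.77 %.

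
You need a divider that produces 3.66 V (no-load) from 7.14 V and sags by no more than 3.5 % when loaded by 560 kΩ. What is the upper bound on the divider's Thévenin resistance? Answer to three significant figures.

R_th ≤ 20.3 kΩ

Loading drop = R_th/(R_th + R_L) ≤ 0.0350, so R_th ≤ R_L · ε/(1−ε) = 560 kΩ × 0.0350/0.9650 = 20.3 kΩ.
(Any R1, R2 with R2/(R1+R2) = 0.513 and R1‖R2 ≤ 20.3 kΩ will meet the spec.)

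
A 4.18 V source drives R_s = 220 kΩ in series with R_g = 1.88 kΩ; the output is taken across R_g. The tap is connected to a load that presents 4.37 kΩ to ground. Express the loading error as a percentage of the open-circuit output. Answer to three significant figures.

Unloaded V = 4.18 × 1.88/221.9 = 0.03542 V.
Loaded: R_g‖R_L = 1.314 kΩ, giving V = 4.18 × 1.314/221.3 = 0.02483 V.
Drop = (0.03542 − 0.02483) / 0.03542 = 29.9 %.

29.9 %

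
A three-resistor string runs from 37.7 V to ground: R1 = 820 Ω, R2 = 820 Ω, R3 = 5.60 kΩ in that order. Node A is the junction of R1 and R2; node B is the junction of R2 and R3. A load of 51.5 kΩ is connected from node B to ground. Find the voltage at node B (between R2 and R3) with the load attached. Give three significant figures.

V ≈ 28.5 V

At node B, R3 is in parallel with the load: R3‖R_L = 5051 Ω.
Below node A the resistance is R2 + (R3‖R_L) = 5871 Ω, so V_A = 37.7 × 5871/6691 = 33.08 V.
Then V_B = V_A × (R3‖R_L)/(R2 + R3‖R_L) = 33.08 × 5051/5871 = 28.5 V.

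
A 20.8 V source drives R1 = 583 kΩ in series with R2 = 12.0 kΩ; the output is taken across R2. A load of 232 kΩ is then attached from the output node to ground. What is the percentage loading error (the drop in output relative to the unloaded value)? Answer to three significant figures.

The divider's output (Thévenin) resistance is R1‖R2 = 11.76 kΩ.
Fractional drop under load = R_th/(R_th + R_L) = 11.76 / (11.76 + 232) = 0.04824.
So the output falls by 4.82 %.

4.82 %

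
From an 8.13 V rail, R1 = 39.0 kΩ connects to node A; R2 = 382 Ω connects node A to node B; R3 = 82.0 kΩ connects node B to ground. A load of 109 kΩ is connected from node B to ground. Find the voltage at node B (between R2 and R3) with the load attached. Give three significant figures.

V ≈ 4.41 V

At node B, R3 is in parallel with the load: R3‖R_L = 46800 Ω.
Below node A the resistance is R2 + (R3‖R_L) = 47180 Ω, so V_A = 8.13 × 47180/86180 = 4.451 V.
Then V_B = V_A × (R3‖R_L)/(R2 + R3‖R_L) = 4.451 × 46800/47180 = 4.41 V.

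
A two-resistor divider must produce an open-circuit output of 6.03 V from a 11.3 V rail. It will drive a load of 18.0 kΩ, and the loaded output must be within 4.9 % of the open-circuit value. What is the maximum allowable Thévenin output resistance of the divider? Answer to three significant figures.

R_th ≤ 927 Ω

Loading drop = R_th/(R_th + R_L) ≤ 0.0490, so R_th ≤ R_L · ε/(1−ε) = 18.0 kΩ × 0.0490/0.9510 = 927 Ω.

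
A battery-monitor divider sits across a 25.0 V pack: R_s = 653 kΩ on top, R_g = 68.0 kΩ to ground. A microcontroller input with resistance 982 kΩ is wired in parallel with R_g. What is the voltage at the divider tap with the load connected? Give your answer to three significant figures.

V_out ≈ 2.22 V

The load sits in parallel with R_g: R_g‖R_L = (68.0 × 982) / (68.0 + 982) = 63.60 kΩ.
V_out = 25.0 × 63.60 / (653 + 63.60) = 25.0 × 63.60/716.6 = 2.22 V.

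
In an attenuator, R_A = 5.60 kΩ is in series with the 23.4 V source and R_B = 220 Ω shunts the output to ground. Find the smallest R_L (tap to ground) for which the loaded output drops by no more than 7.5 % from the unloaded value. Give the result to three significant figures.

R_L(min) ≈ 2.61 kΩ

Output resistance R_th = R_A‖R_B = (5600 × 220)/5820 = 211.7 Ω.
The fractional drop is R_th/(R_th + R_L); requiring this ≤ 0.0750 gives R_L ≥ R_th(1/0.0750 − 1) = 211.7 × 12.33 = 2.61 kΩ.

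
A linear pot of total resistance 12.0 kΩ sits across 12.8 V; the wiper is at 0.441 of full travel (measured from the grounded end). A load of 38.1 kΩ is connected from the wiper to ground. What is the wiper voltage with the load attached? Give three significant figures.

V ≈ 5.24 V

The wiper splits the pot into (1−α)R = 6.708 kΩ above and αR = 5.292 kΩ below.
Lower section ‖ load = 4.647 kΩ.
V_wiper = 12.8 × 4.647/(6.708 + 4.647) = 5.24 V.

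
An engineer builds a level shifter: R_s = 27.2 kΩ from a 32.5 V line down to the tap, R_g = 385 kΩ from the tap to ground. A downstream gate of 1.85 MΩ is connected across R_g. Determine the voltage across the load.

V_out ≈ 29.9 V

The load sits in parallel with R_g: R_g‖R_L = (385 × 1850) / (385 + 1850) = 318.7 kΩ.
V_out = 32.5 × 318.7 / (27.2 + 318.7) = 32.5 × 318.7/345.9 = 29.9 V.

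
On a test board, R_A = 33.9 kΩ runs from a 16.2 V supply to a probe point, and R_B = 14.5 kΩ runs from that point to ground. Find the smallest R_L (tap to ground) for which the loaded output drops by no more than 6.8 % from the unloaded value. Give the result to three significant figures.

Output resistance R_th = R_A‖R_B = (33.9 × 14.5)/48.40 = 10.16 kΩ.
The fractional drop is R_th/(R_th + R_L); requiring this ≤ 0.0680 gives R_L ≥ R_th(1/0.0680 − 1) = 10.16 × 13.71 = 139 kΩ.

R_L(min) ≈ 139 kΩ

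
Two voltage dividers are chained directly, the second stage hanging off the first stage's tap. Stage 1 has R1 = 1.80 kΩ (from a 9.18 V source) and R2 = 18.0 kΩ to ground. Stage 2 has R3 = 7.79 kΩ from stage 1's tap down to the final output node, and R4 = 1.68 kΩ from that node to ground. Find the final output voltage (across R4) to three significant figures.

Stage 2 presents R3+R4 = 9.470 kΩ as a load on stage 1's tap.
Stage 1's lower leg becomes R2‖(R3+R4) = 6.205 kΩ, so V_mid = 9.18 × 6.205/8.005 = 7.116 V.
Stage 2 is itself unloaded: V_out = V_mid × R4/(R3+R4) = 7.116 × 1.68/9.470 = 1.26 V.

V_out ≈ 1.26 V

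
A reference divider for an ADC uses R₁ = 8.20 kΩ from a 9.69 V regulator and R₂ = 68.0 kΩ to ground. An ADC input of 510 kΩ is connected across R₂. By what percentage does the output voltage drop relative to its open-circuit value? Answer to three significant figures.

The divider's output (Thévenin) resistance is R₁‖R₂ = 7.318 kΩ.
Fractional drop under load = R_th/(R_th + R_L) = 7.318 / (7.318 + 510) = 0.01415.
So the output falls by 1.41 %.

1.41 %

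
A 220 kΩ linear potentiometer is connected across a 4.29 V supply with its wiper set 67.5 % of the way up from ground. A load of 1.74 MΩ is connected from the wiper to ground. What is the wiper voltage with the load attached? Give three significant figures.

V ≈ 2.82 V

The wiper splits the pot into (1−α)R = 71.50 kΩ above and αR = 148.5 kΩ below.
Lower section ‖ load = 136.8 kΩ.
V_wiper = 4.29 × 136.8/(71.50 + 136.8) = 2.82 V.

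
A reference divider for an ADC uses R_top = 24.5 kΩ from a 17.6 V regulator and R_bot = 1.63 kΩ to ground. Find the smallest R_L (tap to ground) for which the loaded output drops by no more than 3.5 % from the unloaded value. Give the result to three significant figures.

R_L(min) ≈ 42.1 kΩ

Output resistance R_th = R_top‖R_bot = (24.5 × 1.63)/26.13 = 1.528 kΩ.
The fractional drop is R_th/(R_th + R_L); requiring this ≤ 0.0350 gives R_L ≥ R_th(1/0.0350 − 1) = 1.528 × 27.57 = 42.1 kΩ.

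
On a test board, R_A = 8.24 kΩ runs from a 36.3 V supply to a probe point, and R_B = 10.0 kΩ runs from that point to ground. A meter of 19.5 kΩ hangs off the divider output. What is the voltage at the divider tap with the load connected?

The load sits in parallel with R_B: R_B‖R_L = (10.0 × 19.5) / (10.0 + 19.5) = 6.610 kΩ.
V_out = 36.3 × 6.610 / (8.24 + 6.610) = 36.3 × 6.610/14.85 = 16.2 V.
(Unloaded it would have been 19.9 V.)

V_out ≈ 16.2 V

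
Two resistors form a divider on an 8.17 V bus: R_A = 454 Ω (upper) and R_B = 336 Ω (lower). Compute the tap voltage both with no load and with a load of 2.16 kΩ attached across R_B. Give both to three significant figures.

Unloaded: 3.47 V; loaded: 3.19 V

Open-circuit: V = 8.17 × 336/(454 + 336) = 3.47 V.
With the load, R_B becomes R_B‖R_L = 290.8 Ω, so V = 8.17 × 290.8/744.8 = 3.19 V.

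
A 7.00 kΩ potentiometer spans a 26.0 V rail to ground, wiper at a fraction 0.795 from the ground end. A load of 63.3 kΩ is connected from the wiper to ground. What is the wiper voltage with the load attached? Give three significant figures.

The wiper splits the pot into (1−α)R = 1.435 kΩ above and αR = 5.565 kΩ below.
Lower section ‖ load = 5.115 kΩ.
V_wiper = 26.0 × 5.115/(1.435 + 5.115) = 20.3 V.

V ≈ 20.3 V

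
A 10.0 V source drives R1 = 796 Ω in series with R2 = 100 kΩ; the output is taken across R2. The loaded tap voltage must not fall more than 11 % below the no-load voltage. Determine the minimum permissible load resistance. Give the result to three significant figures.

R_L(min) ≈ 6.39 kΩ

Output resistance R_th = R1‖R2 = (796 × 100000)/100800 = 789.7 Ω.
The fractional drop is R_th/(R_th + R_L); requiring this ≤ 0.110 gives R_L ≥ R_th(1/0.110 − 1) = 789.7 × 8.091 = 6.39 kΩ.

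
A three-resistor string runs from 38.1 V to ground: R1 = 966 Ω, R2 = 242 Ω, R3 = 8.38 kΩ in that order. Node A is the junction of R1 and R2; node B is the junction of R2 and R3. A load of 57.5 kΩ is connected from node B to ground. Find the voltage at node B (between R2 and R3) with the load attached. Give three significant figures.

At node B, R3 is in parallel with the load: R3‖R_L = 7314 Ω.
Below node A the resistance is R2 + (R3‖R_L) = 7556 Ω, so V_A = 38.1 × 7556/8522 = 33.78 V.
Then V_B = V_A × (R3‖R_L)/(R2 + R3‖R_L) = 33.78 × 7314/7556 = 32.7 V.

V ≈ 32.7 V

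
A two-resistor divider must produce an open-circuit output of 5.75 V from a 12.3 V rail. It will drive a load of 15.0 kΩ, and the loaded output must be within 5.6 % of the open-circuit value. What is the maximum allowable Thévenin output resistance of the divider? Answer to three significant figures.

R_th ≤ 890 Ω

Loading drop = R_th/(R_th + R_L) ≤ 0.0560, so R_th ≤ R_L · ε/(1−ε) = 15.0 kΩ × 0.0560/0.9440 = 890 Ω.
(Any R1, R2 with R2/(R1+R2) = 0.467 and R1‖R2 ≤ 890 Ω will meet the spec.)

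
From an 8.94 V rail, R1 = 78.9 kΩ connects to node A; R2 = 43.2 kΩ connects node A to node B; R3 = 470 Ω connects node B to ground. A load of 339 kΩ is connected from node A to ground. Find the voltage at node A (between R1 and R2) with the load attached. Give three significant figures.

Below node A the series string R2+R3 = 43670 Ω sits in parallel with the 339000 Ω load: 38690 Ω.
V_A = 8.94 × 38690/(78900 + 38690) = 2.94 V.

V ≈ 2.94 V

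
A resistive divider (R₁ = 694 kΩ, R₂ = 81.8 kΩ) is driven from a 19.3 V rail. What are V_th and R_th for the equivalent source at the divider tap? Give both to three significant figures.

V_th = 2.03 V, R_th = 73.2 kΩ

V_th is the open-circuit tap voltage: 19.3 × 81.8/(694 + 81.8) = 2.03 V.
With the supply zeroed, R₁ and R₂ appear in parallel from the tap: R_th = R₁‖R₂ = (694 × 81.8)/775.8 = 73.2 kΩ.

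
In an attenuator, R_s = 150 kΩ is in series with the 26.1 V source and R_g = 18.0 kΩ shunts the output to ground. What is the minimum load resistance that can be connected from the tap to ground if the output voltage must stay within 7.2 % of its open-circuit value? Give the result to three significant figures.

Output resistance R_th = R_s‖R_g = (150 × 18.0)/168.0 = 16.07 kΩ.
The fractional drop is R_th/(R_th + R_L); requiring this ≤ 0.0720 gives R_L ≥ R_th(1/0.0720 − 1) = 16.07 × 12.89 = 207 kΩ.

R_L(min) ≈ 207 kΩ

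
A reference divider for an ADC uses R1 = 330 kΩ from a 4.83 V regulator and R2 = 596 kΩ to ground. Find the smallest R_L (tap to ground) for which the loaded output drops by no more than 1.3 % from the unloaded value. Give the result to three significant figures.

R_L(min) ≈ 16.1 MΩ

Output resistance R_th = R1‖R2 = (330 × 596)/926.0 = 212.4 kΩ.
The fractional drop is R_th/(R_th + R_L); requiring this ≤ 0.0130 gives R_L ≥ R_th(1/0.0130 − 1) = 212.4 × 75.92 = 16.1 MΩ.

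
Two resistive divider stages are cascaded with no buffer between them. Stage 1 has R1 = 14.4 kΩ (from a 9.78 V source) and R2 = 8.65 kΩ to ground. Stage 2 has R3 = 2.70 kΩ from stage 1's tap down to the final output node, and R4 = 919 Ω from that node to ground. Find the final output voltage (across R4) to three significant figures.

Stage 2 presents R3+R4 = 3619 Ω as a load on stage 1's tap.
Stage 1's lower leg becomes R2‖(R3+R4) = 2551 Ω, so V_mid = 9.78 × 2551/16950 = 1.472 V.
Stage 2 is itself unloaded: V_out = V_mid × R4/(R3+R4) = 1.472 × 919/3619 = 0.374 V.

V_out ≈ 0.374 V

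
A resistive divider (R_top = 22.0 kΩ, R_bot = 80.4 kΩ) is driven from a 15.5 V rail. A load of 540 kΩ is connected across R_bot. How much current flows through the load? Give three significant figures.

I_L ≈ 0.0218 mA

R_bot‖R_L = 69.98 kΩ; V_out = 15.5 × 69.98/91.98 = 11.79 V.
I_L = V_out / R_L = 11.79 / 540 kΩ = 0.0218 mA.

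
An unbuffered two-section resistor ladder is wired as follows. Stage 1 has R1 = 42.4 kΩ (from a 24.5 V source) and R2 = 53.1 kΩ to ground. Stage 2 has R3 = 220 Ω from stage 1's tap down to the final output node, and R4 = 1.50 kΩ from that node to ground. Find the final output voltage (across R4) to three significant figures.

V_out ≈ 0.808 V

Stage 2 presents R3+R4 = 1720 Ω as a load on stage 1's tap.
Stage 1's lower leg becomes R2‖(R3+R4) = 1666 Ω, so V_mid = 24.5 × 1666/44070 = 0.9263 V.
Stage 2 is itself unloaded: V_out = V_mid × R4/(R3+R4) = 0.9263 × 1500/1720 = 0.808 V.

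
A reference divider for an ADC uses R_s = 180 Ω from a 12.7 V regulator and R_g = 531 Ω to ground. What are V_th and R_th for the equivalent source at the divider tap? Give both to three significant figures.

V_th is the open-circuit tap voltage: 12.7 × 531/(180 + 531) = 9.48 V.
With the supply zeroed, R_s and R_g appear in parallel from the tap: R_th = R_s‖R_g = (180 × 531)/711.0 = 134 Ω.

V_th = 9.48 V, R_th = 134 Ω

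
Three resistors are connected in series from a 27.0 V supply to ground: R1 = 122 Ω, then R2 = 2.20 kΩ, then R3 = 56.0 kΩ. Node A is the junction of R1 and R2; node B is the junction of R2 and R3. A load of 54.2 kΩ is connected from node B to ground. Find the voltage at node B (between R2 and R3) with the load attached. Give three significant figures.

V ≈ 24.9 V

At node B, R3 is in parallel with the load: R3‖R_L = 27540 Ω.
Below node A the resistance is R2 + (R3‖R_L) = 29740 Ω, so V_A = 27.0 × 29740/29860 = 26.89 V.
Then V_B = V_A × (R3‖R_L)/(R2 + R3‖R_L) = 26.89 × 27540/29740 = 24.9 V.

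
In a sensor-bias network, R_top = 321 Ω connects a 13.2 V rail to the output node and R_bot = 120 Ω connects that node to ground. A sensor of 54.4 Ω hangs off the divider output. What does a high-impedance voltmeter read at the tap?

The load sits in parallel with R_bot: R_bot‖R_L = (120 × 54.4) / (120 + 54.4) = 37.43 Ω.
V_out = 13.2 × 37.43 / (321 + 37.43) = 13.2 × 37.43/358.4 = 1.38 V.

V_out ≈ 1.38 V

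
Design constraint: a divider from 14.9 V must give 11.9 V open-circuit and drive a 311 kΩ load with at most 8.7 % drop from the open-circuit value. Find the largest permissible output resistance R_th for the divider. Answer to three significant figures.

Loading drop = R_th/(R_th + R_L) ≤ 0.0870, so R_th ≤ R_L · ε/(1−ε) = 311 kΩ × 0.0870/0.9130 = 29.6 kΩ.
(Any R1, R2 with R2/(R1+R2) = 0.799 and R1‖R2 ≤ 29.6 kΩ will meet the spec.)

R_th ≤ 29.6 kΩ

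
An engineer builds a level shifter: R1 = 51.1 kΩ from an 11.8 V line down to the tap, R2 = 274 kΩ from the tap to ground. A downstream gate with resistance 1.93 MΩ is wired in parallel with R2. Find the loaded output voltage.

V_out ≈ 9.73 V

The load sits in parallel with R2: R2‖R_L = (274 × 1930) / (274 + 1930) = 239.9 kΩ.
V_out = 11.8 × 239.9 / (51.1 + 239.9) = 11.8 × 239.9/291.0 = 9.73 V.
(Unloaded it would have been 9.95 V.)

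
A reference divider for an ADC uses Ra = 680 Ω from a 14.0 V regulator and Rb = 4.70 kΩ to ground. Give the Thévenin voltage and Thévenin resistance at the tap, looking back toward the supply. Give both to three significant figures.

V_th = 12.2 V, R_th = 594 Ω

V_th is the open-circuit tap voltage: 14.0 × 4700/(680 + 4700) = 12.2 V.
With the supply zeroed, Ra and Rb appear in parallel from the tap: R_th = Ra‖Rb = (680 × 4700)/5380 = 594 Ω.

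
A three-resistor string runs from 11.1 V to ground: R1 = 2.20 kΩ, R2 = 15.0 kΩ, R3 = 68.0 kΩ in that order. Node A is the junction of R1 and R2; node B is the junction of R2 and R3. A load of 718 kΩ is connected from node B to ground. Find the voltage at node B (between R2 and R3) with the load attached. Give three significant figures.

V ≈ 8.69 V

At node B, R3 is in parallel with the load: R3‖R_L = 62.12 kΩ.
Below node A the resistance is R2 + (R3‖R_L) = 77.12 kΩ, so V_A = 11.1 × 77.12/79.32 = 10.79 V.
Then V_B = V_A × (R3‖R_L)/(R2 + R3‖R_L) = 10.79 × 62.12/77.12 = 8.69 V.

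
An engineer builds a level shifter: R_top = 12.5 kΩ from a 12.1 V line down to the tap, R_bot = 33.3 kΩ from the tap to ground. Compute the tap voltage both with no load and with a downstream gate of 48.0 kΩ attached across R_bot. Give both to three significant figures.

Open-circuit: V = 12.1 × 33.3/(12.5 + 33.3) = 8.80 V.
With the load, R_bot becomes R_bot‖R_L = 19.66 kΩ, so V = 12.1 × 19.66/32.16 = 7.40 V.

Unloaded: 8.80 V; loaded: 7.40 V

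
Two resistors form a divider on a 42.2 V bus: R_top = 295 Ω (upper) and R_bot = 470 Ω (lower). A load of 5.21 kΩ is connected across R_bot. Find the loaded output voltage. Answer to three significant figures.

V_out ≈ 25.1 V

The load sits in parallel with R_bot: R_bot‖R_L = (470 × 5210) / (470 + 5210) = 431.1 Ω.
V_out = 42.2 × 431.1 / (295 + 431.1) = 42.2 × 431.1/726.1 = 25.1 V.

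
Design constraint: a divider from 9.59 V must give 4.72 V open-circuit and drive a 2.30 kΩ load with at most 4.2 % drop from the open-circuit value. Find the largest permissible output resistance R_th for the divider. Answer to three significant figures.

Loading drop = R_th/(R_th + R_L) ≤ 0.0420, so R_th ≤ R_L · ε/(1−ε) = 2.30 kΩ × 0.0420/0.9580 = 101 Ω.
(Any R1, R2 with R2/(R1+R2) = 0.492 and R1‖R2 ≤ 101 Ω will meet the spec.)

R_th ≤ 101 Ω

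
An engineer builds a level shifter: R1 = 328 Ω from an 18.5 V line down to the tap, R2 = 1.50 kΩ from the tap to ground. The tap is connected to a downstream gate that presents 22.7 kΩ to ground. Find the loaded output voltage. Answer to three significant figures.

V_out ≈ 15.0 V

The load sits in parallel with R2: R2‖R_L = (1500 × 22700) / (1500 + 22700) = 1407 Ω.
V_out = 18.5 × 1407 / (328 + 1407) = 18.5 × 1407/1735 = 15.0 V.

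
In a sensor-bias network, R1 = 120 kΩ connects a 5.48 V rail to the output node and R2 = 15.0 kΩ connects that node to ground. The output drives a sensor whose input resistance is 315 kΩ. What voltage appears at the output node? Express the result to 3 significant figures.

The load sits in parallel with R2: R2‖R_L = (15.0 × 315) / (15.0 + 315) = 14.32 kΩ.
V_out = 5.48 × 14.32 / (120 + 14.32) = 5.48 × 14.32/134.3 = 0.584 V.
(Unloaded it would have been 0.609 V.)

V_out ≈ 0.584 V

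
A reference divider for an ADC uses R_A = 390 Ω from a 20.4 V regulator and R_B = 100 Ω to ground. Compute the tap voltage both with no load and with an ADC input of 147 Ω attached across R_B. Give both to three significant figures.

Unloaded: 4.16 V; loaded: 2.70 V

Open-circuit: V = 20.4 × 100/(390 + 100) = 4.16 V.
With the load, R_B becomes R_B‖R_L = 59.51 Ω, so V = 20.4 × 59.51/449.5 = 2.70 V.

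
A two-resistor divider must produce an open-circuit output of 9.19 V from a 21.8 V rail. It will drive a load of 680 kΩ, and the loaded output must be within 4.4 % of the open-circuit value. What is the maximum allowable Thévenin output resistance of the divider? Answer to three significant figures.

Loading drop = R_th/(R_th + R_L) ≤ 0.0440, so R_th ≤ R_L · ε/(1−ε) = 680 kΩ × 0.0440/0.9560 = 31.3 kΩ.
(Any R1, R2 with R2/(R1+R2) = 0.422 and R1‖R2 ≤ 31.3 kΩ will meet the spec.)

R_th ≤ 31.3 kΩ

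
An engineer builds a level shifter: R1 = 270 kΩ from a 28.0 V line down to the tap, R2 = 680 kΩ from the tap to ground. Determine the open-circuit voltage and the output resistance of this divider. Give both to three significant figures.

V_th is the open-circuit tap voltage: 28.0 × 680/(270 + 680) = 20.0 V.
With the supply zeroed, R1 and R2 appear in parallel from the tap: R_th = R1‖R2 = (270 × 680)/950.0 = 193 kΩ.

V_th = 20.0 V, R_th = 193 kΩ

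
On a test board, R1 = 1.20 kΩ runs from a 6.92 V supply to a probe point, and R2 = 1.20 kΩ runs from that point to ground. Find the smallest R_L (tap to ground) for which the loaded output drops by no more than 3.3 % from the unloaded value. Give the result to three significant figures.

R_L(min) ≈ 17.6 kΩ

Output resistance R_th = R1‖R2 = (1200 × 1200)/2400 = 600.0 Ω.
The fractional drop is R_th/(R_th + R_L); requiring this ≤ 0.0330 gives R_L ≥ R_th(1/0.0330 − 1) = 600.0 × 29.30 = 17.6 kΩ.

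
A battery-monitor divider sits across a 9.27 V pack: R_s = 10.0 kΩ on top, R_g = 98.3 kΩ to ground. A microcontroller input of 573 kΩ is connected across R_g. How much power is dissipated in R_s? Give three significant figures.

Total resistance from the source is R_s + (R_g‖R_L) = 93.91 kΩ, so I = 9.27/93.91 kΩ = 0.09872 mA.
P = I²·R_s = (0.09872 mA)² × 10.0 kΩ = 0.0974 mW.

P ≈ 0.0974 mW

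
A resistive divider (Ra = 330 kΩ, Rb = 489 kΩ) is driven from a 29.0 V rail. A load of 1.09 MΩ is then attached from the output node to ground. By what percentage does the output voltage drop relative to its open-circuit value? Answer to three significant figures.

15.3 %

The divider's output (Thévenin) resistance is Ra‖Rb = 197.0 kΩ.
Fractional drop under load = R_th/(R_th + R_L) = 197.0 / (197.0 + 1090) = 0.1531.
So the output falls by 15.3 %.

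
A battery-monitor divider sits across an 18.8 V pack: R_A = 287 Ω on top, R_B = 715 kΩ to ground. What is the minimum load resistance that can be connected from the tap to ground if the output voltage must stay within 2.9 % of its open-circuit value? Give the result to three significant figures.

Output resistance R_th = R_A‖R_B = (287 × 715000)/715300 = 286.9 Ω.
The fractional drop is R_th/(R_th + R_L); requiring this ≤ 0.0290 gives R_L ≥ R_th(1/0.0290 − 1) = 286.9 × 33.48 = 9.61 kΩ.

R_L(min) ≈ 9.61 kΩ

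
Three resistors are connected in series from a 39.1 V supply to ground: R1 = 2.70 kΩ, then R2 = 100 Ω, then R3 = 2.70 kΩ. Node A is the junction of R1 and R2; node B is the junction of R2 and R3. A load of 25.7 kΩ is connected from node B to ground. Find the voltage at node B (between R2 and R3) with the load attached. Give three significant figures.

V ≈ 18.2 V

At node B, R3 is in parallel with the load: R3‖R_L = 2443 Ω.
Below node A the resistance is R2 + (R3‖R_L) = 2543 Ω, so V_A = 39.1 × 2543/5243 = 18.97 V.
Then V_B = V_A × (R3‖R_L)/(R2 + R3‖R_L) = 18.97 × 2443/2543 = 18.2 V.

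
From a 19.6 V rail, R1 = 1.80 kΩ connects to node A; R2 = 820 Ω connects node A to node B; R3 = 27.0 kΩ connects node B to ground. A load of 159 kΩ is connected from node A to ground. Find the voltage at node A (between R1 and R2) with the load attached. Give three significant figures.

V ≈ 18.2 V

Below node A the series string R2+R3 = 27820 Ω sits in parallel with the 159000 Ω load: 23680 Ω.
V_A = 19.6 × 23680/(1800 + 23680) = 18.2 V.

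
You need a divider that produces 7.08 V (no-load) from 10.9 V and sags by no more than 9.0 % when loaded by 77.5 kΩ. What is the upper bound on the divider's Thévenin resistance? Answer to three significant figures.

R_th ≤ 7.66 kΩ

Loading drop = R_th/(R_th + R_L) ≤ 0.0900, so R_th ≤ R_L · ε/(1−ε) = 77.5 kΩ × 0.0900/0.9100 = 7.66 kΩ.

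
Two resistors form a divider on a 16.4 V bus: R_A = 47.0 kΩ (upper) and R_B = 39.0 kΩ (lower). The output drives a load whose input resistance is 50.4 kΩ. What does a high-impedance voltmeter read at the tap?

V_out ≈ 5.23 V

The load sits in parallel with R_B: R_B‖R_L = (39.0 × 50.4) / (39.0 + 50.4) = 21.99 kΩ.
V_out = 16.4 × 21.99 / (47.0 + 21.99) = 16.4 × 21.99/68.99 = 5.23 V.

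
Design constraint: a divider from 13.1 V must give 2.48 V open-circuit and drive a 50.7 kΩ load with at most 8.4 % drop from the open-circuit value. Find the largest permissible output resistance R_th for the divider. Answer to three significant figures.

Loading drop = R_th/(R_th + R_L) ≤ 0.0840, so R_th ≤ R_L · ε/(1−ε) = 50.7 kΩ × 0.0840/0.9160 = 4.65 kΩ.

R_th ≤ 4.65 kΩ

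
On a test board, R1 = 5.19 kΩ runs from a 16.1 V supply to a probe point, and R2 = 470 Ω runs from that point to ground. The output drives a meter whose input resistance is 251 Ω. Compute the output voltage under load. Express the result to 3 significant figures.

The load sits in parallel with R2: R2‖R_L = (470 × 251) / (470 + 251) = 163.6 Ω.
V_out = 16.1 × 163.6 / (5190 + 163.6) = 16.1 × 163.6/5354 = 0.492 V.

V_out ≈ 0.492 V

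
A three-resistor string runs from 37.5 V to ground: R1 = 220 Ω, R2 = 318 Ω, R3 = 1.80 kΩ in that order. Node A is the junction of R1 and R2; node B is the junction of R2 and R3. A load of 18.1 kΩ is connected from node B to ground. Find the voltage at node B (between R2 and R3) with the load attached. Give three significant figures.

At node B, R3 is in parallel with the load: R3‖R_L = 1637 Ω.
Below node A the resistance is R2 + (R3‖R_L) = 1955 Ω, so V_A = 37.5 × 1955/2175 = 33.71 V.
Then V_B = V_A × (R3‖R_L)/(R2 + R3‖R_L) = 33.71 × 1637/1955 = 28.2 V.

V ≈ 28.2 V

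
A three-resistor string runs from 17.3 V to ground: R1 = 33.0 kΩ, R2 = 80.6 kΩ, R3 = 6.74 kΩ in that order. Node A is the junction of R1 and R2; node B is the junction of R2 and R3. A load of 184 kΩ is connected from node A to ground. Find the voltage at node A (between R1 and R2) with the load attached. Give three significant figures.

V ≈ 11.1 V

Below node A the series string R2+R3 = 87.34 kΩ sits in parallel with the 184 kΩ load: 59.23 kΩ.
V_A = 17.3 × 59.23/(33.0 + 59.23) = 11.1 V.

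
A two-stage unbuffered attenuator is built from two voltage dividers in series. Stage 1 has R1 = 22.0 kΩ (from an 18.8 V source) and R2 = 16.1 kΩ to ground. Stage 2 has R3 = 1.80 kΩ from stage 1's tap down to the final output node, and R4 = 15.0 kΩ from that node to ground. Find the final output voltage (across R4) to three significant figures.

V_out ≈ 4.57 V

Stage 2 presents R3+R4 = 16.80 kΩ as a load on stage 1's tap.
Stage 1's lower leg becomes R2‖(R3+R4) = 8.221 kΩ, so V_mid = 18.8 × 8.221/30.22 = 5.114 V.
Stage 2 is itself unloaded: V_out = V_mid × R4/(R3+R4) = 5.114 × 15.0/16.80 = 4.57 V.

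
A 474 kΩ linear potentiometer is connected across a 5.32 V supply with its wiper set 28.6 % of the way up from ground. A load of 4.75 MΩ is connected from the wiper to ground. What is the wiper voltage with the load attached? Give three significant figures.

The wiper splits the pot into (1−α)R = 338.4 kΩ above and αR = 135.6 kΩ below.
Lower section ‖ load = 131.8 kΩ.
V_wiper = 5.32 × 131.8/(338.4 + 131.8) = 1.49 V.

V ≈ 1.49 V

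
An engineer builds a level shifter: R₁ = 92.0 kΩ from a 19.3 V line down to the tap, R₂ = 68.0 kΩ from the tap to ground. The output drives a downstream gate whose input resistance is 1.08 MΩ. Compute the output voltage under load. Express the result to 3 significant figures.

V_out ≈ 7.92 V

The load sits in parallel with R₂: R₂‖R_L = (68.0 × 1080) / (68.0 + 1080) = 63.97 kΩ.
V_out = 19.3 × 63.97 / (92.0 + 63.97) = 19.3 × 63.97/156.0 = 7.92 V.
(Unloaded it would have been 8.20 V.)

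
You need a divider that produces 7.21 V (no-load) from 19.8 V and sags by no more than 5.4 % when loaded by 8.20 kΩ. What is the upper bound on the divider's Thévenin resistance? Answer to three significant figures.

Loading drop = R_th/(R_th + R_L) ≤ 0.0540, so R_th ≤ R_L · ε/(1−ε) = 8.20 kΩ × 0.0540/0.9460 = 468 Ω.

R_th ≤ 468 Ω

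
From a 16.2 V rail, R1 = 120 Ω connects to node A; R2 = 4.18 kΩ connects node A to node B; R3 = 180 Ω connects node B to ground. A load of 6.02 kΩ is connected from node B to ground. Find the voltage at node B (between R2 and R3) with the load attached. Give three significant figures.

V ≈ 0.633 V

At node B, R3 is in parallel with the load: R3‖R_L = 174.8 Ω.
Below node A the resistance is R2 + (R3‖R_L) = 4355 Ω, so V_A = 16.2 × 4355/4475 = 15.77 V.
Then V_B = V_A × (R3‖R_L)/(R2 + R3‖R_L) = 15.77 × 174.8/4355 = 0.633 V.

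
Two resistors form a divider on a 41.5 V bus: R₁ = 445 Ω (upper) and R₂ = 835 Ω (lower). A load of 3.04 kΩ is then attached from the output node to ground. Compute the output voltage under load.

V_out ≈ 24.7 V

The load sits in parallel with R₂: R₂‖R_L = (835 × 3040) / (835 + 3040) = 655.1 Ω.
V_out = 41.5 × 655.1 / (445 + 655.1) = 41.5 × 655.1/1100 = 24.7 V.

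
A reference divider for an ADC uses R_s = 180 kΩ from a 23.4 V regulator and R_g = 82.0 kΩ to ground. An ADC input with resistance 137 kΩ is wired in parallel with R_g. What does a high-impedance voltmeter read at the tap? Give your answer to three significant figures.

V_out ≈ 5.19 V

The load sits in parallel with R_g: R_g‖R_L = (82.0 × 137) / (82.0 + 137) = 51.30 kΩ.
V_out = 23.4 × 51.30 / (180 + 51.30) = 23.4 × 51.30/231.3 = 5.19 V.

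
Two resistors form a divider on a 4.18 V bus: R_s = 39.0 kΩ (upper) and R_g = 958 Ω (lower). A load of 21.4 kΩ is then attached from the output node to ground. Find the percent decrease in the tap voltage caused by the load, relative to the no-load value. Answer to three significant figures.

The divider's output (Thévenin) resistance is R_s‖R_g = 935.0 Ω.
Fractional drop under load = R_th/(R_th + R_L) = 935.0 / (935.0 + 21400) = 0.04186.
So the output falls by 4.19 %.

4.19 %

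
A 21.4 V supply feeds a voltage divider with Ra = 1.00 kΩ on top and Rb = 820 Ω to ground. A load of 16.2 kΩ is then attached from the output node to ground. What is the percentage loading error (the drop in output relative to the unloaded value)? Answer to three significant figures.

2.71 %

The divider's output (Thévenin) resistance is Ra‖Rb = 450.5 Ω.
Fractional drop under load = R_th/(R_th + R_L) = 450.5 / (450.5 + 16200) = 0.02706.
So the output falls by 2.71 %.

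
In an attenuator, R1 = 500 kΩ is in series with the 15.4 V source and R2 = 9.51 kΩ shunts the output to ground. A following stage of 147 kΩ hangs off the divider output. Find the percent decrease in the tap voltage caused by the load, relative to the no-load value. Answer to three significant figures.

5.97 %

The divider's output (Thévenin) resistance is R1‖R2 = 9.332 kΩ.
Fractional drop under load = R_th/(R_th + R_L) = 9.332 / (9.332 + 147) = 0.05970.
So the output falls by 5.97 %.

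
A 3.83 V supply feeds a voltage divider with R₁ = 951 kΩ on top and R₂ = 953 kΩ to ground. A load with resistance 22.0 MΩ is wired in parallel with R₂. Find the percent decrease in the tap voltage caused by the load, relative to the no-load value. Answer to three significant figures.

2.12 %

The divider's output (Thévenin) resistance is R₁‖R₂ = 476.0 kΩ.
Fractional drop under load = R_th/(R_th + R_L) = 476.0 / (476.0 + 22000) = 0.02118.
So the output falls by 2.12 %.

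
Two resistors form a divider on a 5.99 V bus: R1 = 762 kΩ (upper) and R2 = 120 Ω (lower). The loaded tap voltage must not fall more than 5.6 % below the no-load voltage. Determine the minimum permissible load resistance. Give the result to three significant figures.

Output resistance R_th = R1‖R2 = (762000 × 120)/762100 = 120.0 Ω.
The fractional drop is R_th/(R_th + R_L); requiring this ≤ 0.0560 gives R_L ≥ R_th(1/0.0560 − 1) = 120.0 × 16.86 = 2.02 kΩ.

R_L(min) ≈ 2.02 kΩ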